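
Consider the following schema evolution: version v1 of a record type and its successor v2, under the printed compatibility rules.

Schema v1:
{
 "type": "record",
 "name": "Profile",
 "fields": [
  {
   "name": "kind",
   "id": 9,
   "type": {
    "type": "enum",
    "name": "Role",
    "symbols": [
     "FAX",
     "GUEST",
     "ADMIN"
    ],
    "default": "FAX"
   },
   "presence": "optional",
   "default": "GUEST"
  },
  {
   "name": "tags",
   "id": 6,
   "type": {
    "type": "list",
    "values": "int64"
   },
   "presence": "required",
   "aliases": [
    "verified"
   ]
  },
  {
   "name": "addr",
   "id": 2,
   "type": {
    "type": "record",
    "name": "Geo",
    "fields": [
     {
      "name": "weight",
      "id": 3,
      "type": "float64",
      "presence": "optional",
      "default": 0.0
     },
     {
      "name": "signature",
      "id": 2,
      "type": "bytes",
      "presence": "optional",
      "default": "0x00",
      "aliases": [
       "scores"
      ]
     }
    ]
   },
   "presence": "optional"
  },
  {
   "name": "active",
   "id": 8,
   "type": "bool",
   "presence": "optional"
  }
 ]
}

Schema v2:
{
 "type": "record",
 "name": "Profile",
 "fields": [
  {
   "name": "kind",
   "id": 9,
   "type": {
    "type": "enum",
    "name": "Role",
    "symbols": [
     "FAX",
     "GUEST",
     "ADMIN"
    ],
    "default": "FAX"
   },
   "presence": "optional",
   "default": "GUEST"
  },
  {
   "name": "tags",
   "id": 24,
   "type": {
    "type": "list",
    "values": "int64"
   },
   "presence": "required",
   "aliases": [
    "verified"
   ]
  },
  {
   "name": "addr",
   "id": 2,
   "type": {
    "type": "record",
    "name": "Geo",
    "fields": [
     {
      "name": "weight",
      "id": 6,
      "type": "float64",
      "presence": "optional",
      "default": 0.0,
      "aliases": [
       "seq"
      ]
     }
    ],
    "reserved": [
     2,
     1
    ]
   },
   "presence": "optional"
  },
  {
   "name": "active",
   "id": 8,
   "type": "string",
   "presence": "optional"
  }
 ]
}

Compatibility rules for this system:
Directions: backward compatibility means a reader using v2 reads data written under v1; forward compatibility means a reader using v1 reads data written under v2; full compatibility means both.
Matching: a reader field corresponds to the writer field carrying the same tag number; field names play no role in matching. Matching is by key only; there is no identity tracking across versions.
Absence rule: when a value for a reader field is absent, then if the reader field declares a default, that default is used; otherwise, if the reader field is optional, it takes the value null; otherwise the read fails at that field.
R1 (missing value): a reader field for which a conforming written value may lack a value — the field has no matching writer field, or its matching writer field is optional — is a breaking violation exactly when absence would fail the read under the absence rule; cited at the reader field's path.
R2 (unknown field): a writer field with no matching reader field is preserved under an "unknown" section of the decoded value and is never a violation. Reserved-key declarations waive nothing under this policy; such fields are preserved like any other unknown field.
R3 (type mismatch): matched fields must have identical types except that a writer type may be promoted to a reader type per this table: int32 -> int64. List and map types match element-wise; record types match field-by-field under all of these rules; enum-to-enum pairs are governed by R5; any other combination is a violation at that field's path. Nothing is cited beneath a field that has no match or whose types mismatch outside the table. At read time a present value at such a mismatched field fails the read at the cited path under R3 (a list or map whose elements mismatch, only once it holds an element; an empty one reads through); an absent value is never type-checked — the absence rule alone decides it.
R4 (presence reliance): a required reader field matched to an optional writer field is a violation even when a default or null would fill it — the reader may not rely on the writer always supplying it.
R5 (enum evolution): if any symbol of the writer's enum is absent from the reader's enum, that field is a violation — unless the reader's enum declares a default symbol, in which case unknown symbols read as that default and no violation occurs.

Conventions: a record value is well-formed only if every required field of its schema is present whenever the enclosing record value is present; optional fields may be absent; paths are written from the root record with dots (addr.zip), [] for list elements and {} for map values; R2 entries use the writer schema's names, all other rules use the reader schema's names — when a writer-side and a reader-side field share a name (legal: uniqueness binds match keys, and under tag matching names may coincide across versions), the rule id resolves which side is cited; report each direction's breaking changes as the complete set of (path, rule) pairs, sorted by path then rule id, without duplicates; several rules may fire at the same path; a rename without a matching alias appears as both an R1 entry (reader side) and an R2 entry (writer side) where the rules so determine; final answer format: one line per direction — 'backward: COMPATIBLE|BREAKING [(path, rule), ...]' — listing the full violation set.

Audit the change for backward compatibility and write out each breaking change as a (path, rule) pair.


in Profile below, arrows point writer -> reader
checking backward for Profile: reader v2 against writer v1:
  kind: Role -> Role, writer optional; from kind
  tags: no writer match
  addr: Geo -> Geo, writer optional; from addr
  active: bool -> string, writer optional; from active
  leftover writer field: tags
  addr.weight: no writer match
  leftover writer field: addr.weight
  leftover writer field: addr.signature
  R3 fires at active
  R1 fires at tags
  backward on Profile therefore BREAKING (2)
the rest of the Profile diff is inert for this question:
  field weight in record Geo: tag 3 changed to 6 -> fires no rule on Profile, leaving the asked answer as it is
  removed field signature from record Geo (its key 2 joins the reserved list) -> fires no rule on Profile, leaving the asked answer as it is

backward: BREAKING [(active, R3), (tags, R1)]


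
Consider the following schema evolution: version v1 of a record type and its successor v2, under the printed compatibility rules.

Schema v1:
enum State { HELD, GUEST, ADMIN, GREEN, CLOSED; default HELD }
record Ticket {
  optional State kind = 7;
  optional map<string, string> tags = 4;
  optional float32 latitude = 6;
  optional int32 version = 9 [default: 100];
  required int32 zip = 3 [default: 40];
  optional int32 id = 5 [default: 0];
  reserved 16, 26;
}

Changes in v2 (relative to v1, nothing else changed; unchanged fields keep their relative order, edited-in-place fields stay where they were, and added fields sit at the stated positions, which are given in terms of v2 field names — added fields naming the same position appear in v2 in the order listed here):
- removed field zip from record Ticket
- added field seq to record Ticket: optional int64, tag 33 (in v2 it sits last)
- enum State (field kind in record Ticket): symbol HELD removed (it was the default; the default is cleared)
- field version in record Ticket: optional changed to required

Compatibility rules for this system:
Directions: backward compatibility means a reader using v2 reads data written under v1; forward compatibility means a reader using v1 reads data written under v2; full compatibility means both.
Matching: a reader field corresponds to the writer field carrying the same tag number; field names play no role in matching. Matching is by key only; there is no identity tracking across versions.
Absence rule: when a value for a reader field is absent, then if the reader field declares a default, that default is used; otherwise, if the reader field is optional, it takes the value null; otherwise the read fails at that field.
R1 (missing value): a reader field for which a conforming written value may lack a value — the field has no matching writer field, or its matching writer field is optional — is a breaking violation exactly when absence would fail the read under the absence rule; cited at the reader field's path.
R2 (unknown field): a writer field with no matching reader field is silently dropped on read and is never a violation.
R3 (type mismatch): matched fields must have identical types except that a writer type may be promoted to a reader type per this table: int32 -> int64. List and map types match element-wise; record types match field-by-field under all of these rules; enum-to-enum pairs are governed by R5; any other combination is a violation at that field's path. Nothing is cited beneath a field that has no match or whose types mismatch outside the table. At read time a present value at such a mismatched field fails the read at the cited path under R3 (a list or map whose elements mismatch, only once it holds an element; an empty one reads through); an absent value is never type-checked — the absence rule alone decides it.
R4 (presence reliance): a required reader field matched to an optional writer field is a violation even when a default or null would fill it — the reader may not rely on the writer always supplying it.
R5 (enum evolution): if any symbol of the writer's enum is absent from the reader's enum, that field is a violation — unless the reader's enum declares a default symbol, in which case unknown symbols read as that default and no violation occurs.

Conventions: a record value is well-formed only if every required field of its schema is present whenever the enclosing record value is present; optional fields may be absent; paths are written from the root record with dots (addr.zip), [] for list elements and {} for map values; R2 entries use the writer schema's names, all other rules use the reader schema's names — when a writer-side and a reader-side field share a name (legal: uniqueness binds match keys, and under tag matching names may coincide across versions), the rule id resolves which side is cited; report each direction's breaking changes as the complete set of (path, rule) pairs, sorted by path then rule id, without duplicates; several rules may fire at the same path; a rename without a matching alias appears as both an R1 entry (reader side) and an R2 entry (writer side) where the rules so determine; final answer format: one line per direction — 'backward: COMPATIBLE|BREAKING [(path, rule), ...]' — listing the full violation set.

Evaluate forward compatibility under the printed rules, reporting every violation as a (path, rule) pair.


each type pair in Ticket: writer, then reader
forward for Ticket (reader v1, writer v2):
  kind <- kind (State -> State, writer optional)
  tags <- tags (map<string, string> -> map<string, string>, writer optional)
  latitude <- latitude (float32 -> float32, writer optional)
  version <- version (int32 -> int32, writer required)
  zip: no writer-side match
  id <- id (int32 -> int32, writer optional)
  leftover writer field: seq
  => forward verdict for Ticket: COMPATIBLE, no violations
the rest of the Ticket diff is inert for this question:
  removed field zip from record Ticket -> triggers nothing under Ticket's printed rules — same verdict
  added field seq to record Ticket: optional int64, tag 33 (in v2 it sits last) -> triggers nothing under Ticket's printed rules — same verdict
  enum State (field kind in record Ticket): symbol HELD removed (it was the default; the default is cleared) -> its effect on Ticket is confined to the backward direction, not asked
  field version in record Ticket: optional changed to required -> its effect on Ticket is confined to the backward direction, not asked

forward: COMPATIBLE []


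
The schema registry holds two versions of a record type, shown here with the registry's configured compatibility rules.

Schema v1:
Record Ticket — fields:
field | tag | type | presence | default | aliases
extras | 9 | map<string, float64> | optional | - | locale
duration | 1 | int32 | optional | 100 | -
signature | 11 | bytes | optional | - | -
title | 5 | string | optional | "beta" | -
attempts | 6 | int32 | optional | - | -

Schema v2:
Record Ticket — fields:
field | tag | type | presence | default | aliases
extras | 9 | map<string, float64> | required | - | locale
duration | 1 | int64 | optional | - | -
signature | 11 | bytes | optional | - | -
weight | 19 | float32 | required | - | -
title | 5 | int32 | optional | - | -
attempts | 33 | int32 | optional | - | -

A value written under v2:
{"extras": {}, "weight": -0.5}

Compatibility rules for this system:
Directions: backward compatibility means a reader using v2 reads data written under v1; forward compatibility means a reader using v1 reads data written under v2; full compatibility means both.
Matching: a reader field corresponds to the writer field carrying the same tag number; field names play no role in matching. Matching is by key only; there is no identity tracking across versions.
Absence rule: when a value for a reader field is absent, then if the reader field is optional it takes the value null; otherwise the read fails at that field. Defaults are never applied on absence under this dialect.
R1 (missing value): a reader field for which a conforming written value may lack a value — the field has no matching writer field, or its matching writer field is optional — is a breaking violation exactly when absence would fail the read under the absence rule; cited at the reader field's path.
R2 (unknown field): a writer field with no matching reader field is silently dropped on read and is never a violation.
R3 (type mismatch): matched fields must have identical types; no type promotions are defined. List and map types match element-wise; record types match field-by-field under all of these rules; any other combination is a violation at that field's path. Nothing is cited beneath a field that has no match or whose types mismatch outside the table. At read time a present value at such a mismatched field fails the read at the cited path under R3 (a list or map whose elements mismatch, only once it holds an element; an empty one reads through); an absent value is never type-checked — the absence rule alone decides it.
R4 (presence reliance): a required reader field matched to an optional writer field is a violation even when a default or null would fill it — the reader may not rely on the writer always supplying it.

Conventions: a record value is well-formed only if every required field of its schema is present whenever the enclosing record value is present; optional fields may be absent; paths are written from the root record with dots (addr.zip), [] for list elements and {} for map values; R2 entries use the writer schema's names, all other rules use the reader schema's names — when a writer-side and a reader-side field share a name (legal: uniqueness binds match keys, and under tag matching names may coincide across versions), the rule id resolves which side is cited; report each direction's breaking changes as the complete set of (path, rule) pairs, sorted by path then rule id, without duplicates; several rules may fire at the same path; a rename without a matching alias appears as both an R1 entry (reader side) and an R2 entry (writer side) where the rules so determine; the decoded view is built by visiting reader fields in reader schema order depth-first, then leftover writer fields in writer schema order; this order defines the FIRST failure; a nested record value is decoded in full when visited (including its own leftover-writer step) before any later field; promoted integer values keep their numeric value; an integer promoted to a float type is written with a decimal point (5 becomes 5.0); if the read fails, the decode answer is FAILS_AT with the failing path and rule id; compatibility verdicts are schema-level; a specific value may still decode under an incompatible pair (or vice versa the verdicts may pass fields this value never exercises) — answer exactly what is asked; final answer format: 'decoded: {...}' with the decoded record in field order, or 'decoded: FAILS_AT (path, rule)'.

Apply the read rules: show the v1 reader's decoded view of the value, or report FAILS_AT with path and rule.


decoded: {"extras": {}, "duration": null, "signature": null, "title": null, "attempts": null}

the writer's type comes first in each Ticket pair
decode (reader v1):
  extras := {}
  duration := null (not supplied -> null)
  signature := null (not supplied -> null)
  title := null (not supplied -> null)
  attempts := null (not supplied -> null)
  writer weight: unmatched, discarded
  => decoded: {"extras": {}, "duration": null, "signature": null, "title": null, "attempts": null}
the rest of the Ticket diff is inert for this question:
  field duration in record Ticket: type int32 changed to int64 (its default is dropped) -> a verdict-level change on Ticket — the shown value reads the same
  field title in record Ticket: type string changed to int32 (its default is dropped) -> a verdict-level change on Ticket — the shown value reads the same
  field extras in record Ticket: optional changed to required -> a verdict-level change on Ticket — the shown value reads the same
  added field weight to record Ticket: required float32, tag 19 (in v2 it sits immediately before title) -> a verdict-level change on Ticket — the shown value reads the same
  field attempts in record Ticket: tag 6 changed to 33 -> no rule fires on it and the decoded Ticket view is identical with or without it


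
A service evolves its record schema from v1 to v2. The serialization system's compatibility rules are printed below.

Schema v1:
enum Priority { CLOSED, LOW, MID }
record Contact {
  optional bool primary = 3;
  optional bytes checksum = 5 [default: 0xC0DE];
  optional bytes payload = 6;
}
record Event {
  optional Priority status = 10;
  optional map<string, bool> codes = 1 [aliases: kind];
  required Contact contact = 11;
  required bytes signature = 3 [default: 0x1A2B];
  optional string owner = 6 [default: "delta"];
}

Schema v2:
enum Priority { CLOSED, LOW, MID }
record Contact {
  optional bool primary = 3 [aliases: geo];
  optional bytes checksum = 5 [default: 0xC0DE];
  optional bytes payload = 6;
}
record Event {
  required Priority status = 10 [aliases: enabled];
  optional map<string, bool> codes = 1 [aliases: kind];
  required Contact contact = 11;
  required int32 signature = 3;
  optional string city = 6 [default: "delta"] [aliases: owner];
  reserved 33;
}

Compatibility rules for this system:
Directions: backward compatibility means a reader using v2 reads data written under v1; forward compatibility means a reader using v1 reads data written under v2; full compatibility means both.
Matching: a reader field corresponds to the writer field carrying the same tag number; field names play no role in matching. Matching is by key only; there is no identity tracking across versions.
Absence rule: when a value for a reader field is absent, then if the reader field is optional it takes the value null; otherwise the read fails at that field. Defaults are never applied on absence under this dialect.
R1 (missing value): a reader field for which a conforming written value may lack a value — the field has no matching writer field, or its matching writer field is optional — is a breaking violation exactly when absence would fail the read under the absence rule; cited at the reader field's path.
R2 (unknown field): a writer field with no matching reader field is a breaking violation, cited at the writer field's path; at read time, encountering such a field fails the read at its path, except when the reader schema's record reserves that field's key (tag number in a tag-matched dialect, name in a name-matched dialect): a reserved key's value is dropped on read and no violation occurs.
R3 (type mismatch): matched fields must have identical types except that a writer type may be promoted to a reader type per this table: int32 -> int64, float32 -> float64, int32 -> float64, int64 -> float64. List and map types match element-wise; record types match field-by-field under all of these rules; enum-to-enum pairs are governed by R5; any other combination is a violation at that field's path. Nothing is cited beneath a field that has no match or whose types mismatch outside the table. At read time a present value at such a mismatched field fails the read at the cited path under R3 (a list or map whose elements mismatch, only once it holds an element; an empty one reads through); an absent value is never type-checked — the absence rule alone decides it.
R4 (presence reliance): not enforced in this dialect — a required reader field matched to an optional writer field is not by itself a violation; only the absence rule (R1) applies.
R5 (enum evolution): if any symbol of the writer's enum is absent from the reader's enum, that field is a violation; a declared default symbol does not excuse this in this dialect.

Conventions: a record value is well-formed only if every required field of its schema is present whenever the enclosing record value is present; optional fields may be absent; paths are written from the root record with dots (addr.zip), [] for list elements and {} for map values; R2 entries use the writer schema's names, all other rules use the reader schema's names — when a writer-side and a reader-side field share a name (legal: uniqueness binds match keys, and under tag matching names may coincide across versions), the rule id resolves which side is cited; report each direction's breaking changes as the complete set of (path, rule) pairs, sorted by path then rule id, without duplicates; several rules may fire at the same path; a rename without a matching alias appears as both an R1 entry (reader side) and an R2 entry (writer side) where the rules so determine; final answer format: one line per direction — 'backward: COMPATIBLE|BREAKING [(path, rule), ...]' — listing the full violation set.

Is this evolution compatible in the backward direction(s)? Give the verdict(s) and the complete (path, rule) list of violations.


each type pair in Event: writer, then reader
backward for Event (reader v2, writer v1):
  status <- status (Priority -> Priority, writer optional)
  codes <- codes (map<string, bool> -> map<string, bool>, writer optional)
  contact <- contact (Contact -> Contact, writer required)
  signature <- signature (bytes -> int32, writer required)
  city <- owner (string -> string, writer optional)
  contact.primary <- contact.primary (bool -> bool, writer optional)
  contact.checksum <- contact.checksum (bytes -> bytes, writer optional)
  contact.payload <- contact.payload (bytes -> bytes, writer optional)
  violation R3 at signature
  violation R1 at status
  => backward: BREAKING (2)
diffs on Event not affecting the asked answer:
  renamed field owner to city in record Event (alias owner declared on the renamed field) -> fires no rule on Event, leaving the asked answer as it is

backward: BREAKING [(signature, R3), (status, R1)]


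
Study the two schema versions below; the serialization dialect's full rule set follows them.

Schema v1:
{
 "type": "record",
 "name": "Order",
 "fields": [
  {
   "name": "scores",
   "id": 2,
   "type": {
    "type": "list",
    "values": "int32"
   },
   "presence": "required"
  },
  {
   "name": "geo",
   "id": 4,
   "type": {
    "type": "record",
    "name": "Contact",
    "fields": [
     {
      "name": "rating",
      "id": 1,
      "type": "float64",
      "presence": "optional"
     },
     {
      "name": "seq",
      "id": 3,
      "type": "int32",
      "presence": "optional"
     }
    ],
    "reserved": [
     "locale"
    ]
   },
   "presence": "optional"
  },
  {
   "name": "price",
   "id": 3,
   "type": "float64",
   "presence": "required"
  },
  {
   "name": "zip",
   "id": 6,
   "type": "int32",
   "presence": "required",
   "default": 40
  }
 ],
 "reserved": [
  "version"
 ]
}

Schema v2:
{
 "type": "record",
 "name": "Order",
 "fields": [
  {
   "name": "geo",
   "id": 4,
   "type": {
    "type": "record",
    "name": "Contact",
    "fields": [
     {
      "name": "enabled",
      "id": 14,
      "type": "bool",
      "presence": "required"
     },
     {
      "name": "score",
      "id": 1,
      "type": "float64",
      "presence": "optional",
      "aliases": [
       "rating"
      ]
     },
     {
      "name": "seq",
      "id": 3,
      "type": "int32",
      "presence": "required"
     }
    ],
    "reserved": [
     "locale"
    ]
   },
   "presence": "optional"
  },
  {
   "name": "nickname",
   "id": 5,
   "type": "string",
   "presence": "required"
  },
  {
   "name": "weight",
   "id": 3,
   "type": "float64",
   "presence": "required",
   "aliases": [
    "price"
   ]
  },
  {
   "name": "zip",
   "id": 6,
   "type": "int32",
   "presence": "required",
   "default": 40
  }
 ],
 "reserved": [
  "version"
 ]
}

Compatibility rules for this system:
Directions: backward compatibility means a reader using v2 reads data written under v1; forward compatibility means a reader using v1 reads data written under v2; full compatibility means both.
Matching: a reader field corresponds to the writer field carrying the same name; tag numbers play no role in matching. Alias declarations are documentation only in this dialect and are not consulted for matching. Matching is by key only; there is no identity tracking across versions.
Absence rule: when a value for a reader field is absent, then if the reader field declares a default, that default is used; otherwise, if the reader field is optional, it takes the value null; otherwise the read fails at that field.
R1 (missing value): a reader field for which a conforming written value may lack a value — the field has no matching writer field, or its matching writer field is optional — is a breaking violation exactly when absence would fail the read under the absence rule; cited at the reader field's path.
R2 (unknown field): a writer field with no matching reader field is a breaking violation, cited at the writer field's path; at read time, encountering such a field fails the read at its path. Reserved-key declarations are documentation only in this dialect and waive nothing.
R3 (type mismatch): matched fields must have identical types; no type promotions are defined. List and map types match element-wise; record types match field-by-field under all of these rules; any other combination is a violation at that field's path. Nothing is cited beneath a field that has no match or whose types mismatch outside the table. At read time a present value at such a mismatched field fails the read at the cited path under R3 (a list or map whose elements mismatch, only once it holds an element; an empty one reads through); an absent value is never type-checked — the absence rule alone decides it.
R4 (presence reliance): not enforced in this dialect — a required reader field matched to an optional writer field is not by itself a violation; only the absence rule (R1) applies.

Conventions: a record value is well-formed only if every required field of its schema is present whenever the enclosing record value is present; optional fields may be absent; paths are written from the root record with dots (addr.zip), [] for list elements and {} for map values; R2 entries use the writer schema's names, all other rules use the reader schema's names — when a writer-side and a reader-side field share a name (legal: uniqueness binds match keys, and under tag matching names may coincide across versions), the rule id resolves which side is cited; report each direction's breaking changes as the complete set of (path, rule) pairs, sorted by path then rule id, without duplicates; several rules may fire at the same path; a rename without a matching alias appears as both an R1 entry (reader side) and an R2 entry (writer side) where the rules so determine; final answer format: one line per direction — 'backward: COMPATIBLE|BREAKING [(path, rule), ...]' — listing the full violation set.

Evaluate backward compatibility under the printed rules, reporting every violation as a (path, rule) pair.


backward: BREAKING [(geo.enabled, R1), (geo.rating, R2), (geo.seq, R1), (nickname, R1), (price, R2), (scores, R2), (weight, R1)]

in Order below, arrows point writer -> reader
backward on Order — v2 reading data written by v1:
  geo <- geo (Contact -> Contact, writer optional)
  nickname: no writer match
  weight: no writer match
  zip <- zip (int32 -> int32, writer required)
  writer scores: unknown to reader
  writer price: unknown to reader
  geo.enabled: no writer match
  geo.score: no writer match
  geo.seq <- geo.seq (int32 -> int32, writer optional)
  writer geo.rating: unknown to reader
  rule R1 violated at geo.enabled
  rule R2 violated at geo.rating
  rule R1 violated at geo.seq
  rule R1 violated at nickname
  rule R2 violated at price
  rule R2 violated at scores
  rule R1 violated at weight
  => backward verdict for Order: BREAKING, 7 violation(s)


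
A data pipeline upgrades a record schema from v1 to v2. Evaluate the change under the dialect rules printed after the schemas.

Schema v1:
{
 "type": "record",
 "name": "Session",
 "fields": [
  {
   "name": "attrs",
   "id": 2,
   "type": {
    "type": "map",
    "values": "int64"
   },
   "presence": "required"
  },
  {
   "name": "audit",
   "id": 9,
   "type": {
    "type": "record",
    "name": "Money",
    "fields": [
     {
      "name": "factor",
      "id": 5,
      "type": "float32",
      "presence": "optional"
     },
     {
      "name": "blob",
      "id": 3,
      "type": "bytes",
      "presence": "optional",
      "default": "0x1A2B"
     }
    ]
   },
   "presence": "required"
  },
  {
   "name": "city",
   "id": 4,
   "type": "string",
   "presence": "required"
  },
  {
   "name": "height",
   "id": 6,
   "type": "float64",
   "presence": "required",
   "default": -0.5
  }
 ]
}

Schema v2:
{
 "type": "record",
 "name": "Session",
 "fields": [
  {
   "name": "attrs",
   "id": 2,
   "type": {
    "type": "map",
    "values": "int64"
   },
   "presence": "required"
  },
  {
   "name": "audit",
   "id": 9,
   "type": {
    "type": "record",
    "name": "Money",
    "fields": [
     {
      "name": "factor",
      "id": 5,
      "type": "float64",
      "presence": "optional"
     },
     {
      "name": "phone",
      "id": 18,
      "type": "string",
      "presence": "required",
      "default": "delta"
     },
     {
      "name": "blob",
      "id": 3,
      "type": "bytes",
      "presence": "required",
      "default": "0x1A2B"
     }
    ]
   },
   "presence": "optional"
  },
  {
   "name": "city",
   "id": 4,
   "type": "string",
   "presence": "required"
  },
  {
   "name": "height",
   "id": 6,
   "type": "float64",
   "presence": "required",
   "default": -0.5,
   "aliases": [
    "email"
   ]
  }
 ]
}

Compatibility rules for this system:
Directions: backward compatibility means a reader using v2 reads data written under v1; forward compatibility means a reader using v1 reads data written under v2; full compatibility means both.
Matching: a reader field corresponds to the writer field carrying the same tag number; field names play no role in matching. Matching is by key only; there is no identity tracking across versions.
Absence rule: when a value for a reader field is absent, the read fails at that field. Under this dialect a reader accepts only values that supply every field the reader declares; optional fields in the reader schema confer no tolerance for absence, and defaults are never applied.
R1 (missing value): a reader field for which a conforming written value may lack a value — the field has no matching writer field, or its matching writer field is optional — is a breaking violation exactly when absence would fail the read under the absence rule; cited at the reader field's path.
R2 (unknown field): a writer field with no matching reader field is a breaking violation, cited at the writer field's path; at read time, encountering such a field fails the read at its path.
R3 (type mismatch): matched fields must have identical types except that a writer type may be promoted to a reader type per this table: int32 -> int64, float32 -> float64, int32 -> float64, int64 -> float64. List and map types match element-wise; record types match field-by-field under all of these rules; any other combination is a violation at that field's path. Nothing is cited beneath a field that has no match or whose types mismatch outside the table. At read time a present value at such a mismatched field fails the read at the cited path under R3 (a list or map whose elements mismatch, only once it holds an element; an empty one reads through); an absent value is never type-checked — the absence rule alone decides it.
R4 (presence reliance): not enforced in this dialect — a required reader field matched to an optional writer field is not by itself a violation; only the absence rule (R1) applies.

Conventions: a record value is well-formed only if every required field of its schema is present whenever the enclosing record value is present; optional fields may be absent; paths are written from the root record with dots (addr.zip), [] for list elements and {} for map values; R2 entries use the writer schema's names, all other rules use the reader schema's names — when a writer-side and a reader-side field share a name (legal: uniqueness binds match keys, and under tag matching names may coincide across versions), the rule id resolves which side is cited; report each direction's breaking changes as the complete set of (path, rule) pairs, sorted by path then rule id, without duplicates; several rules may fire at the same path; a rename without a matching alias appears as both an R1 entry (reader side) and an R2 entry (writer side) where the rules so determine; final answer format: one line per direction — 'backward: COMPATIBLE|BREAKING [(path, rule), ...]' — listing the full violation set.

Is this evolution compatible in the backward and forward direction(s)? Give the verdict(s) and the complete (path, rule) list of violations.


each type pair in Session: writer, then reader
checking backward for Session: reader v2 against writer v1:
  map<string, int64> -> map<string, int64>, writer required: attrs aligns to attrs
  Money -> Money, writer required: audit aligns to audit
  string -> string, writer required: city aligns to city
  float64 -> float64, writer required: height aligns to height
  float32 -> float64, writer optional: audit.factor aligns to audit.factor
  audit.phone: no writer-side match
  bytes -> bytes, writer optional: audit.blob aligns to audit.blob
  rule R1 violated at audit.blob
  rule R1 violated at audit.factor
  rule R1 violated at audit.phone
  => backward: BREAKING (3)
checking forward for Session: reader v1 against writer v2:
  map<string, int64> -> map<string, int64>, writer required: attrs aligns to attrs
  Money -> Money, writer optional: audit aligns to audit
  string -> string, writer required: city aligns to city
  float64 -> float64, writer required: height aligns to height
  float64 -> float32, writer optional: audit.factor aligns to audit.factor
  bytes -> bytes, writer required: audit.blob aligns to audit.blob
  writer audit.phone: unknown to reader
  rule R1 violated at audit
  rule R1 violated at audit.factor
  rule R3 violated at audit.factor
  rule R2 violated at audit.phone
  => forward: BREAKING (4)

backward: BREAKING [(audit.blob, R1), (audit.factor, R1), (audit.phone, R1)]; forward: BREAKING [(audit, R1), (audit.factor, R1), (audit.factor, R3), (audit.phone, R2)]


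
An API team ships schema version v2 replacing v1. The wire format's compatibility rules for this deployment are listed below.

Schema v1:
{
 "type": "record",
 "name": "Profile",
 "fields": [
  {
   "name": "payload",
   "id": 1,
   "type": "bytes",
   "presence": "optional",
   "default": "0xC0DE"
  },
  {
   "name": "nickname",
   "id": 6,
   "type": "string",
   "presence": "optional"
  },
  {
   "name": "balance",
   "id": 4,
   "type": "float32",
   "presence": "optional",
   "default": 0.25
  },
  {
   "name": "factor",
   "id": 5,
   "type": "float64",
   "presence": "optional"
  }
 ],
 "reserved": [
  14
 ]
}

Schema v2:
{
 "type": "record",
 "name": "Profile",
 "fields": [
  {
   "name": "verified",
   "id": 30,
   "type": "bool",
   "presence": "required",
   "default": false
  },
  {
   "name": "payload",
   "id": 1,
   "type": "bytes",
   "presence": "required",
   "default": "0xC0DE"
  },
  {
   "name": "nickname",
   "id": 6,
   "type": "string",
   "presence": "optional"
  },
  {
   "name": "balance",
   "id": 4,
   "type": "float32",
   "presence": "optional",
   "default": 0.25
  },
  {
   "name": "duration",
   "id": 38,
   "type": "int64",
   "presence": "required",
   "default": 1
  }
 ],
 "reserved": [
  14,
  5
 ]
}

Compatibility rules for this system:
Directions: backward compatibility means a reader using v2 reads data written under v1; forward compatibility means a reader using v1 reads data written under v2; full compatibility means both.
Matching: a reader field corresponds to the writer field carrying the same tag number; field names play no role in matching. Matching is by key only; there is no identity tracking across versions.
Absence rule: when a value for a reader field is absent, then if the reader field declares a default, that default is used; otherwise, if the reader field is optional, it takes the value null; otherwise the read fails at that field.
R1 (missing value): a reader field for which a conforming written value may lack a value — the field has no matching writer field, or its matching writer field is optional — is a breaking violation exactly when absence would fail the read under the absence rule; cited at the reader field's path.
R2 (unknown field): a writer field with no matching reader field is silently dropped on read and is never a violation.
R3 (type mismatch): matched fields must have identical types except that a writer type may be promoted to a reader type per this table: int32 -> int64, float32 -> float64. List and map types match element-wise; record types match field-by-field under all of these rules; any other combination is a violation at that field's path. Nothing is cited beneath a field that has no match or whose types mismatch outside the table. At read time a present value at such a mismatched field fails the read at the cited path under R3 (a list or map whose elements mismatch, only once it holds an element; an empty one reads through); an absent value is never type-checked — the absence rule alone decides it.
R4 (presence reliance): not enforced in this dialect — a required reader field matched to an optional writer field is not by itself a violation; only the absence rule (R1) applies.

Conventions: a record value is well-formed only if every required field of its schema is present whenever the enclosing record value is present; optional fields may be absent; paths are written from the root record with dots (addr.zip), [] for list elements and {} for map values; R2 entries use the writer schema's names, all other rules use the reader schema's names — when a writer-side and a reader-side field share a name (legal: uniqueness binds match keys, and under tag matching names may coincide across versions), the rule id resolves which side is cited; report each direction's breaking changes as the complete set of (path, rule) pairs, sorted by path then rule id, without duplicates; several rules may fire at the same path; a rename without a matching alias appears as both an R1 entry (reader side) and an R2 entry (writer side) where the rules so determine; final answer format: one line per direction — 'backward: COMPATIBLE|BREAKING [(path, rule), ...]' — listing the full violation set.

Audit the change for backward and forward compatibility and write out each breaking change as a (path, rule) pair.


backward: COMPATIBLE []; forward: COMPATIBLE []

in Profile below, arrows point writer -> reader
backward pass over Profile, reader schema v2, writer schema v1:
  verified has no writer counterpart
  writer optional, bytes -> bytes: reader payload maps from writer payload
  writer optional, string -> string: reader nickname maps from writer nickname
  writer optional, float32 -> float32: reader balance maps from writer balance
  duration has no writer counterpart
  writer factor: unknown to reader
  => backward: COMPATIBLE
forward pass over Profile, reader schema v1, writer schema v2:
  writer required, bytes -> bytes: reader payload maps from writer payload
  writer optional, string -> string: reader nickname maps from writer nickname
  writer optional, float32 -> float32: reader balance maps from writer balance
  factor has no writer counterpart
  writer verified: unknown to reader
  writer duration: unknown to reader
  => forward: COMPATIBLE
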